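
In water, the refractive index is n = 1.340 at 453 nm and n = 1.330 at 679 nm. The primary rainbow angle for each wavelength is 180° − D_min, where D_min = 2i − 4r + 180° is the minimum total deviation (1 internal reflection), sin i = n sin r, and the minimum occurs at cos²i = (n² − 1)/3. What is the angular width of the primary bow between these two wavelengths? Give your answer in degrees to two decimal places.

1.45°

At 453 nm (n = 1.340): cos²i = 0.26520 → i = 59.004°, r = 39.770°, D_min = 138.929°, rainbow angle = 41.071°.
At 679 nm (n = 1.330): cos²i = 0.25630 → i = 59.585°, r = 40.422°, D_min = 137.484°, rainbow angle = 42.516°.
Angular width = |41.071° − 42.516°| = 1.445°.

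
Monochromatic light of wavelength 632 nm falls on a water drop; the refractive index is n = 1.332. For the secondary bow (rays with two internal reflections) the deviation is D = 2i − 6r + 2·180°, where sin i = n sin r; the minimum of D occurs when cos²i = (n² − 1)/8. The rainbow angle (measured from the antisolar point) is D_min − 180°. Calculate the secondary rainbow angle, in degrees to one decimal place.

cos²i = (1.77422 − 1)/8 = 0.09678; i = arccos(0.31109) = 71.875°.
sin r = sin 71.875°/1.332 = 0.71350; r = 45.520°.
D_min = 2·71.875° − 6·45.520° + 360° = 230.628°.
Rainbow angle = D_min − 180° = 50.628°.

50.6°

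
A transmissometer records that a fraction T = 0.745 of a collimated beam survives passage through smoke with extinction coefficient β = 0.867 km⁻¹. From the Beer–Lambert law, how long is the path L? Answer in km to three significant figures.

0.340 km

Beer–Lambert: T = exp(−βL) ⇒ L = −ln(T)/β = −ln(0.745)/0.867 = 0.2944/0.867 = 0.3395 km.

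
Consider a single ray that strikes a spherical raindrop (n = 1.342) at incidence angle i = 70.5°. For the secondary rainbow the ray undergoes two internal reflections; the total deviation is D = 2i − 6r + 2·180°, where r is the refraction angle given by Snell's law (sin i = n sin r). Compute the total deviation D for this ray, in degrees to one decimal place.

sin r = sin 70.5° / 1.342 = 0.9426/1.342 = 0.7024; r = 44.62°.
D = 2·70.5° − 6·44.62° + 2·180° = 141.00° − 267.73° + 360° = 233.27°.

233.3°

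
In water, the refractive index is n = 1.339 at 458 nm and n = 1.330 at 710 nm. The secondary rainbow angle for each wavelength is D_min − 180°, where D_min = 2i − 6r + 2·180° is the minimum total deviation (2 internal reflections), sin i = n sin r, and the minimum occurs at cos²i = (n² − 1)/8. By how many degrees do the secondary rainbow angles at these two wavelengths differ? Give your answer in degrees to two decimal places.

2.35°

At 458 nm (n = 1.339): cos²i = 0.09912 → i = 71.650°, r = 45.141°, D_min = 232.451°, rainbow angle = 52.451°.
At 710 nm (n = 1.330): cos²i = 0.09611 → i = 71.940°, r = 45.630°, D_min = 230.101°, rainbow angle = 50.101°.
Angular width = |52.451° − 50.101°| = 2.350°.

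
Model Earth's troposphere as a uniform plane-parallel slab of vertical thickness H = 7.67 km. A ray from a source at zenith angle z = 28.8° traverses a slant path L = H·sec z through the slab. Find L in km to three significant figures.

8.75 km

sec z = 1/cos 28.8° = 1.1412.
L = 7.67 × 1.1412 = 8.753 km.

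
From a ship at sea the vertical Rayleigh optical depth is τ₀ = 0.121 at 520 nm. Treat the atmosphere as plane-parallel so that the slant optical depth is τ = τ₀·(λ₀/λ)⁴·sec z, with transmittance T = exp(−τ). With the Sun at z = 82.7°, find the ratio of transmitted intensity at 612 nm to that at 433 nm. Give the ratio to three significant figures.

4.41

Airmass: sec 82.7° = 7.8700.
τ(612 nm) = 0.121 × (520/612)⁴ × 7.8700 = 0.121 × 0.5212 × 7.8700 = 0.4963.
τ(433 nm) = 0.121 × (520/433)⁴ × 7.8700 = 0.121 × 2.0800 × 7.8700 = 1.9807.
T(612)/T(433) = exp(τ_B − τ_A) = exp(1.4844) = 4.4123.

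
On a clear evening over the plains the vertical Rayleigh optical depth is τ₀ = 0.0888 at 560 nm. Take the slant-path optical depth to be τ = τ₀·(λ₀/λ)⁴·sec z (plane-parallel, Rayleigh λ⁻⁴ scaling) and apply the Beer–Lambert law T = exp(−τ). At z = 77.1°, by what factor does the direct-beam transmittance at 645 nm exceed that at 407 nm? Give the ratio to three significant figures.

3.32

Airmass: sec 77.1° = 4.4793.
τ(645 nm) = 0.0888 × (560/645)⁴ × 4.4793 = 0.0888 × 0.5682 × 4.4793 = 0.2260.
τ(407 nm) = 0.0888 × (560/407)⁴ × 4.4793 = 0.0888 × 3.5841 × 4.4793 = 1.4256.
T(645)/T(407) = exp(τ_B − τ_A) = exp(1.1996) = 3.3187.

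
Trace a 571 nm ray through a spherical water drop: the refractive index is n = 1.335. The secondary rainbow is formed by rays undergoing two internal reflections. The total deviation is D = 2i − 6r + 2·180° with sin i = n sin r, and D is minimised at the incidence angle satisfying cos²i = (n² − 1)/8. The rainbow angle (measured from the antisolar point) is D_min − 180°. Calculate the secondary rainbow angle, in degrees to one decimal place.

51.4°

cos²i = (1.78222 − 1)/8 = 0.09778; i = arccos(0.31269) = 71.778°.
sin r = sin 71.778°/1.335 = 0.71150; r = 45.357°.
D_min = 2·71.778° − 6·45.357° + 360° = 231.414°.
Rainbow angle = D_min − 180° = 51.414°.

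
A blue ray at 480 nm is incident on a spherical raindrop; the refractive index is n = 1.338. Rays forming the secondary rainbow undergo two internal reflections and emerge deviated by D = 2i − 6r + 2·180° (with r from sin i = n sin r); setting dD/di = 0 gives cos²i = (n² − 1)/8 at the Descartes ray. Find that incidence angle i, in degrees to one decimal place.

71.7°

cos²i = (1.338² − 1)/8 = (1.79024 − 1)/8 = 0.09878.
cos i = 0.31429, so i = 71.682°.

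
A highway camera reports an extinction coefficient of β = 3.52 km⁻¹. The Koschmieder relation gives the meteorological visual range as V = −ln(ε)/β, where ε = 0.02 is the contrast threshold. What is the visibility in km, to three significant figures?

V = −ln(0.02) / 3.52 = 3.912 / 3.52 = 1.1114 km.

1.11 km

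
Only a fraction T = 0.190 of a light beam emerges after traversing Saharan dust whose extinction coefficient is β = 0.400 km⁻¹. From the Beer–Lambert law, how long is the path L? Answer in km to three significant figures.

Beer–Lambert: T = exp(−βL) ⇒ L = −ln(T)/β = −ln(0.190)/0.400 = 1.6607/0.400 = 4.152 km.

4.15 km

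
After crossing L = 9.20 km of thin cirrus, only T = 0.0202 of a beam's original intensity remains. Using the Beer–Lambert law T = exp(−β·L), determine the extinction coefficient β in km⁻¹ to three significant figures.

0.424 km⁻¹

Beer–Lambert: T = exp(−βL) ⇒ β = −ln(T)/L = −ln(0.0202)/9.20 = 3.9021/9.20 = 0.4241 km⁻¹.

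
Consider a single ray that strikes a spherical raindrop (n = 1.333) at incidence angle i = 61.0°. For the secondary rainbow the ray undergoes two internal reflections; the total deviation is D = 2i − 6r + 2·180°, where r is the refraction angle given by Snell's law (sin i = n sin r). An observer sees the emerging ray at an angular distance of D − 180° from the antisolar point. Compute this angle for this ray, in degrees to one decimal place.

56.0°

sin r = sin 61.0° / 1.333 = 0.8746/1.333 = 0.6561; r = 41.01°.
D = 2·61.0° − 6·41.01° + 2·180° = 122.00° − 246.03° + 360° = 235.97°.
Angle from antisolar point = D − 180° = 55.97°.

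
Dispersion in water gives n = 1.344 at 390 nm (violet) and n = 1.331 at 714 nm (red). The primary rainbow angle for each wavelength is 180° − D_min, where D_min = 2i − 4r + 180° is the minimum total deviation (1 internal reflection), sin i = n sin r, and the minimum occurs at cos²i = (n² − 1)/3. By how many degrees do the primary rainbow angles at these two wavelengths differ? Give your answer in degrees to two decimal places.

At 390 nm (n = 1.344): cos²i = 0.26878 → i = 58.772°, r = 39.512°, D_min = 139.495°, rainbow angle = 40.505°.
At 714 nm (n = 1.331): cos²i = 0.25719 → i = 59.527°, r = 40.356°, D_min = 137.630°, rainbow angle = 42.370°.
Angular width = |40.505° − 42.370°| = 1.865°.

1.86°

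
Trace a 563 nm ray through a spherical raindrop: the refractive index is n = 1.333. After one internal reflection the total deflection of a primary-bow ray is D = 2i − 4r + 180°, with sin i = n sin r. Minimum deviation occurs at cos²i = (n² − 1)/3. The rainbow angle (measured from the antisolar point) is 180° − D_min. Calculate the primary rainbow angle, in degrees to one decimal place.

cos²i = (1.77689 − 1)/3 = 0.25896; i = arccos(0.50888) = 59.410°.
sin r = sin 59.410°/1.333 = 0.64579; r = 40.225°.
D_min = 2·59.410° − 4·40.225° + 180° = 137.922°.
Rainbow angle = 180° − D_min = 42.078°.

42.1°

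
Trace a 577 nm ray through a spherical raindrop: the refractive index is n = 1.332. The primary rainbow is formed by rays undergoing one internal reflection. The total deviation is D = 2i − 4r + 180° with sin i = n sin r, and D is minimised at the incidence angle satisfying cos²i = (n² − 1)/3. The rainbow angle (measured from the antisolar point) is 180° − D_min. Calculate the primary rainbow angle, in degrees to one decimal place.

42.2°

cos²i = (1.77422 − 1)/3 = 0.25807; i = arccos(0.50801) = 59.469°.
sin r = sin 59.469°/1.332 = 0.64666; r = 40.290°.
D_min = 2·59.469° − 4·40.290° + 180° = 137.776°.
Rainbow angle = 180° − D_min = 42.224°.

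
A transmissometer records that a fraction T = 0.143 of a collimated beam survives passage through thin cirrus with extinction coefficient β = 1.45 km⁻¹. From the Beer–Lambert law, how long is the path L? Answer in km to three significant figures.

1.34 km

Beer–Lambert: T = exp(−βL) ⇒ L = −ln(T)/β = −ln(0.143)/1.45 = 1.9449/1.45 = 1.341 km.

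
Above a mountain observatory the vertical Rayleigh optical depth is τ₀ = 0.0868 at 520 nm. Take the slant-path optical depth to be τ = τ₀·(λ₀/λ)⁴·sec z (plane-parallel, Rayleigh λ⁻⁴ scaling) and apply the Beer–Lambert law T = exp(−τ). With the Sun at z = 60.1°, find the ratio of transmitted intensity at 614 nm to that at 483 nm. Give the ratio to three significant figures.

Airmass: sec 60.1° = 2.0061.
τ(614 nm) = 0.0868 × (520/614)⁴ × 2.0061 = 0.0868 × 0.5144 × 2.0061 = 0.0896.
τ(483 nm) = 0.0868 × (520/483)⁴ × 2.0061 = 0.0868 × 1.3435 × 2.0061 = 0.2339.
T(614)/T(483) = exp(τ_B − τ_A) = exp(0.1444) = 1.1553.

1.16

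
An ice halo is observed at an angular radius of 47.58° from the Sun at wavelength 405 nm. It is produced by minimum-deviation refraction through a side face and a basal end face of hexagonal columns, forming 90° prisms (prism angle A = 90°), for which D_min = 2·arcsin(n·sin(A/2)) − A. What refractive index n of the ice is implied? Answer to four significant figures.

1.318

Rearranging: n = sin((D_min + A)/2) / sin(A/2).
(D_min + A)/2 = (47.58° + 90°)/2 = 68.790°.
n = sin 68.790° / sin 45° = 0.9323 / 0.7071 = 1.3184.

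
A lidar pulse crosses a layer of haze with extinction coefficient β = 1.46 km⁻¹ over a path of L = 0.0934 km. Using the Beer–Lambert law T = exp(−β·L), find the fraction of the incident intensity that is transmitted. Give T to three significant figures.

τ = β·L = 1.46 × 0.0934 = 0.1364.
T = exp(−0.1364) = 0.8725.

0.873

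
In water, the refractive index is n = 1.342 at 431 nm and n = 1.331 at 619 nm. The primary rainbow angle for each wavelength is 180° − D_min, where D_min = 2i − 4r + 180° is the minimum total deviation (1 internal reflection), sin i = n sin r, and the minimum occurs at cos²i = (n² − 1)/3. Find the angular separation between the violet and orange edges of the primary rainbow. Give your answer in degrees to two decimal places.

At 431 nm (n = 1.342): cos²i = 0.26699 → i = 58.888°, r = 39.641°, D_min = 139.213°, rainbow angle = 40.787°.
At 619 nm (n = 1.331): cos²i = 0.25719 → i = 59.527°, r = 40.356°, D_min = 137.630°, rainbow angle = 42.370°.
Angular width = |40.787° − 42.370°| = 1.583°.

1.58°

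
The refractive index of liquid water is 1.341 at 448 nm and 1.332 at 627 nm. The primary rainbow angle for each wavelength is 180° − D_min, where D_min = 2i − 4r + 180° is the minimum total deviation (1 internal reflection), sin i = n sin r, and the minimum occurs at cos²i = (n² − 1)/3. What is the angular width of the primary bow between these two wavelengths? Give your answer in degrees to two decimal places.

At 448 nm (n = 1.341): cos²i = 0.26609 → i = 58.946°, r = 39.705°, D_min = 139.071°, rainbow angle = 40.929°.
At 627 nm (n = 1.332): cos²i = 0.25807 → i = 59.469°, r = 40.290°, D_min = 137.776°, rainbow angle = 42.224°.
Angular width = |40.929° − 42.224°| = 1.295°.

1.29°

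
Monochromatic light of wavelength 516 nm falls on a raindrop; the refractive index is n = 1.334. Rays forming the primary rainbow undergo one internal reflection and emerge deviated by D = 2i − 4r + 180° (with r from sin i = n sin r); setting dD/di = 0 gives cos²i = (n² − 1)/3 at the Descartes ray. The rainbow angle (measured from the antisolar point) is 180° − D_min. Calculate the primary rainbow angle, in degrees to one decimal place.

41.9°

cos²i = (1.77956 − 1)/3 = 0.25985; i = arccos(0.50976) = 59.352°.
sin r = sin 59.352°/1.334 = 0.64492; r = 40.159°.
D_min = 2·59.352° − 4·40.159° + 180° = 138.067°.
Rainbow angle = 180° − D_min = 41.933°.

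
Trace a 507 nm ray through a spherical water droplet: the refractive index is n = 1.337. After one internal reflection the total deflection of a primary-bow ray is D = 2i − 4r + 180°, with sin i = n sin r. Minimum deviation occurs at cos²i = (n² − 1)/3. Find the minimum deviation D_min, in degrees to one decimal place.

138.5°

cos²i = (1.78757 − 1)/3 = 0.26252; i = arccos(0.51237) = 59.178°.
sin r = sin 59.178°/1.337 = 0.64231; r = 39.964°.
D_min = 2·59.178° − 4·39.964° + 180° = 138.500°.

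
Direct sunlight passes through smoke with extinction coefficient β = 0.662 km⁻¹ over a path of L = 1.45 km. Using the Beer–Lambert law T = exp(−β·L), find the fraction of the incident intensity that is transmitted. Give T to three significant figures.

0.383

τ = β·L = 0.662 × 1.45 = 0.9599.
T = exp(−0.9599) = 0.3829.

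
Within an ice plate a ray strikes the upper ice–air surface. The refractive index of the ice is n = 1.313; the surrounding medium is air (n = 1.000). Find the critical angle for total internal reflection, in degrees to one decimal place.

49.6°

sin θ_c = n_air / n = 1.000 / 1.313 = 0.7616.
θ_c = arcsin(0.7616) = 49.61°.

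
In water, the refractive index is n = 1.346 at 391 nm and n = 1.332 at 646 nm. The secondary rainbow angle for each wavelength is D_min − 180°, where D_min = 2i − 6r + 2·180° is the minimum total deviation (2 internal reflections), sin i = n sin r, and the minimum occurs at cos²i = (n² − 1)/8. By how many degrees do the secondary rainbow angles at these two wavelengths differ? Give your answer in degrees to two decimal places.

3.61°

At 391 nm (n = 1.346): cos²i = 0.10146 → i = 71.426°, r = 44.768°, D_min = 234.241°, rainbow angle = 54.241°.
At 646 nm (n = 1.332): cos²i = 0.09678 → i = 71.875°, r = 45.520°, D_min = 230.628°, rainbow angle = 50.628°.
Angular width = |54.241° − 50.628°| = 3.612°.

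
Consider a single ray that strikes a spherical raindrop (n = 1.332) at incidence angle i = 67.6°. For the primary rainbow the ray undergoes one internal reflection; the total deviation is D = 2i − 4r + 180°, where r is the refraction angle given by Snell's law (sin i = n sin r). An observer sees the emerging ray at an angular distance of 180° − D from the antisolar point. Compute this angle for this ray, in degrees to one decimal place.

40.6°

sin r = sin 67.6° / 1.332 = 0.9245/1.332 = 0.6941; r = 43.96°.
D = 2·67.6° − 4·43.96° + 180° = 135.20° − 175.82° + 180° = 139.38°.
Angle from antisolar point = 180° − D = 40.62°.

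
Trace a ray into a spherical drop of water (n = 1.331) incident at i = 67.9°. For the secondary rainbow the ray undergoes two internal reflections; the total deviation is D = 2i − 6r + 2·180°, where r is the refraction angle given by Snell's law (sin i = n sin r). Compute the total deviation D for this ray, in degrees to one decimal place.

sin r = sin 67.9° / 1.331 = 0.9265/1.331 = 0.6961; r = 44.12°.
D = 2·67.9° − 6·44.12° + 2·180° = 135.80° − 264.70° + 360° = 231.10°.

231.1°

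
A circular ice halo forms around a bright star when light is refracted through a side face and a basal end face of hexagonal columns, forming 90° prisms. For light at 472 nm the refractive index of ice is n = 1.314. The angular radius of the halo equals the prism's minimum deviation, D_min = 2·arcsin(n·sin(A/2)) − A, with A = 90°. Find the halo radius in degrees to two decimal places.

n·sin(A/2) = 1.314 × sin 45° = 1.314 × 0.7071 = 0.9291.
D_min = 2·arcsin(0.9291) − 90° = 2 × 68.301° − 90° = 46.602°.

46.60°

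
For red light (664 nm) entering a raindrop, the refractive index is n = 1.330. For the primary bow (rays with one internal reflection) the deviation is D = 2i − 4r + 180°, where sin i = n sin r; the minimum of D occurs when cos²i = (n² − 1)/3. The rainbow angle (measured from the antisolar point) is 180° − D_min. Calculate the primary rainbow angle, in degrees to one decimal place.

cos²i = (1.76890 − 1)/3 = 0.25630; i = arccos(0.50626) = 59.585°.
sin r = sin 59.585°/1.330 = 0.64841; r = 40.422°.
D_min = 2·59.585° − 4·40.422° + 180° = 137.484°.
Rainbow angle = 180° − D_min = 42.516°.

42.5°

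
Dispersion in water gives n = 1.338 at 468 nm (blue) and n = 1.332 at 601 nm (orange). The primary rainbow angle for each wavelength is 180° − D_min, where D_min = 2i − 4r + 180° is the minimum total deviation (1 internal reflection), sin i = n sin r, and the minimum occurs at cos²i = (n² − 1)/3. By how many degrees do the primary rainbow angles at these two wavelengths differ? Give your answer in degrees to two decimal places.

At 468 nm (n = 1.338): cos²i = 0.26341 → i = 59.120°, r = 39.899°, D_min = 138.643°, rainbow angle = 41.357°.
At 601 nm (n = 1.332): cos²i = 0.25807 → i = 59.469°, r = 40.290°, D_min = 137.776°, rainbow angle = 42.224°.
Angular width = |41.357° − 42.224°| = 0.867°.

0.87°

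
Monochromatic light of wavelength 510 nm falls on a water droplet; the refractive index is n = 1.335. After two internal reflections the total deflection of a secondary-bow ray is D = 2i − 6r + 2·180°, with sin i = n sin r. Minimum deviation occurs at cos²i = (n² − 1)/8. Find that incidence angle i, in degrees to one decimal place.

71.8°

cos²i = (1.335² − 1)/8 = (1.78222 − 1)/8 = 0.09778.
cos i = 0.31269, so i = 71.778°.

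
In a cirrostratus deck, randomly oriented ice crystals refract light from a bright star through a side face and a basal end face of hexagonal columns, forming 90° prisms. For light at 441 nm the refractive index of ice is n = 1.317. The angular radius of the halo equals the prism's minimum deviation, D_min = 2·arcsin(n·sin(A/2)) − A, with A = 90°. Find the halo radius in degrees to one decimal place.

47.3°

n·sin(A/2) = 1.317 × sin 45° = 1.317 × 0.7071 = 0.9313.
D_min = 2·arcsin(0.9313) − 90° = 2 × 68.632° − 90° = 47.264°.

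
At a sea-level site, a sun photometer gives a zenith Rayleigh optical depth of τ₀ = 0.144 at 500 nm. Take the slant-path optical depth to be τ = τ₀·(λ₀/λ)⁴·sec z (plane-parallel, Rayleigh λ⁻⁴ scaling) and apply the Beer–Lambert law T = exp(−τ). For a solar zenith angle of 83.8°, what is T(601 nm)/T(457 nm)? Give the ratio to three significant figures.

3.57

Airmass: sec 83.8° = 9.2593.
τ(601 nm) = 0.144 × (500/601)⁴ × 9.2593 = 0.144 × 0.4791 × 9.2593 = 0.6387.
τ(457 nm) = 0.144 × (500/457)⁴ × 9.2593 = 0.144 × 1.4329 × 9.2593 = 1.9105.
T(601)/T(457) = exp(τ_B − τ_A) = exp(1.2718) = 3.5673.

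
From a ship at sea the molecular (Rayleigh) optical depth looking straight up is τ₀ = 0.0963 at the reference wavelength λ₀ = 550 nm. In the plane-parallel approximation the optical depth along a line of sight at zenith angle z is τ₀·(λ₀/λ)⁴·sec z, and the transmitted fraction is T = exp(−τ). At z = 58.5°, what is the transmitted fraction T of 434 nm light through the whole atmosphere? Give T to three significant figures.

sec 58.5° = 1.9139.
τ = 0.0963 × (550/434)⁴ × 1.9139 = 0.0963 × 2.5792 × 1.9139 = 0.4754.
T = exp(−0.4754) = 0.6217.

0.622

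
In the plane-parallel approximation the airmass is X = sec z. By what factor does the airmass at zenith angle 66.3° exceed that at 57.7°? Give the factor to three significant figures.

X(66.3°)/X(57.7°) = sec 66.3° / sec 57.7° = cos 57.7° / cos 66.3° = 0.5344/0.4019 = 1.3294.

1.33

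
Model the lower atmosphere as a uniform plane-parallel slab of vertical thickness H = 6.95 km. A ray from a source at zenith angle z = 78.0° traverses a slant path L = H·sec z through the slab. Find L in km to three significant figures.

33.4 km

sec z = 1/cos 78.0° = 4.8097.
L = 6.95 × 4.8097 = 33.428 km.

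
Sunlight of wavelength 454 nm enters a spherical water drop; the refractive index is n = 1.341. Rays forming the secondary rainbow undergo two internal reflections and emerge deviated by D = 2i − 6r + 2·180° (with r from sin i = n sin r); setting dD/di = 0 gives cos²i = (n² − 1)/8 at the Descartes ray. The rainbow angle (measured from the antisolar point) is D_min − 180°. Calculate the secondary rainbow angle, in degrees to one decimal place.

53.0°

cos²i = (1.79828 − 1)/8 = 0.09979; i = arccos(0.31589) = 71.586°.
sin r = sin 71.586°/1.341 = 0.70753; r = 45.034°.
D_min = 2·71.586° − 6·45.034° + 360° = 232.966°.
Rainbow angle = D_min − 180° = 52.966°.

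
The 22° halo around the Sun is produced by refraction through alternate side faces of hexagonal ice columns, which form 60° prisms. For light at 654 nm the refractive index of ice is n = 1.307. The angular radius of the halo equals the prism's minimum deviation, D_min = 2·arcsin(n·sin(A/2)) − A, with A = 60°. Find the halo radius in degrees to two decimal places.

n·sin(A/2) = 1.307 × sin 30° = 1.307 × 0.5000 = 0.6535.
D_min = 2·arcsin(0.6535) − 60° = 2 × 40.806° − 60° = 21.612°.

21.61°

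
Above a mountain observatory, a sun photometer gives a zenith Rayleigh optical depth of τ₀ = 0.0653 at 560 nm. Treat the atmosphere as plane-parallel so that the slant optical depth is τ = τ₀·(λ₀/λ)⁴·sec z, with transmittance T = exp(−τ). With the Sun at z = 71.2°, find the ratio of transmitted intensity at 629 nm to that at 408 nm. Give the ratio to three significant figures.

1.81

Airmass: sec 71.2° = 3.1030.
τ(629 nm) = 0.0653 × (560/629)⁴ × 3.1030 = 0.0653 × 0.6283 × 3.1030 = 0.1273.
τ(408 nm) = 0.0653 × (560/408)⁴ × 3.1030 = 0.0653 × 3.5490 × 3.1030 = 0.7191.
T(629)/T(408) = exp(τ_B − τ_A) = exp(0.5918) = 1.8073.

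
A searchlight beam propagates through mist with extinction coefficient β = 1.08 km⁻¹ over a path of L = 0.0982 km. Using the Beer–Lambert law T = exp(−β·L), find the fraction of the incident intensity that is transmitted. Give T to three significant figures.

τ = β·L = 1.08 × 0.0982 = 0.1061.
T = exp(−0.1061) = 0.8994.

0.899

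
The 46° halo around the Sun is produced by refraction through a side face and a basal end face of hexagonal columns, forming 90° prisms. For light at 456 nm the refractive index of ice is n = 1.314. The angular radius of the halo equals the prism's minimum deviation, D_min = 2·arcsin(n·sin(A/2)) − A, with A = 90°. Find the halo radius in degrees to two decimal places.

46.60°

n·sin(A/2) = 1.314 × sin 45° = 1.314 × 0.7071 = 0.9291.
D_min = 2·arcsin(0.9291) − 90° = 2 × 68.301° − 90° = 46.602°.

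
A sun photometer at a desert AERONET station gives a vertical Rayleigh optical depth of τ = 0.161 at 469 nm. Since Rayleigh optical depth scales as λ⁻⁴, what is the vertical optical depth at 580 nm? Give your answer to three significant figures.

0.0688

τ(580 nm) = τ(469 nm) × (469/580)⁴ = 0.161 × (0.8086)⁴ = 0.161 × 0.4275 = 0.0688.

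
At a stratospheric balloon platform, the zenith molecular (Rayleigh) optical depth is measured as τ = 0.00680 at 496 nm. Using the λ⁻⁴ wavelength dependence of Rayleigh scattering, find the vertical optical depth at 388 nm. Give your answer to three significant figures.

0.0182

τ(388 nm) = τ(496 nm) × (496/388)⁴ = 0.00680 × (1.2784)⁴ = 0.00680 × 2.6705 = 0.0182.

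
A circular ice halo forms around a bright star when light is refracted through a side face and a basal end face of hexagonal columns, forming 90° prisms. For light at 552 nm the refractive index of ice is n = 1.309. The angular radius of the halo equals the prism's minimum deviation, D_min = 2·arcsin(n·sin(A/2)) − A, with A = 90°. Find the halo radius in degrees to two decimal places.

45.52°

n·sin(A/2) = 1.309 × sin 45° = 1.309 × 0.7071 = 0.9256.
D_min = 2·arcsin(0.9256) − 90° = 2 × 67.759° − 90° = 45.519°.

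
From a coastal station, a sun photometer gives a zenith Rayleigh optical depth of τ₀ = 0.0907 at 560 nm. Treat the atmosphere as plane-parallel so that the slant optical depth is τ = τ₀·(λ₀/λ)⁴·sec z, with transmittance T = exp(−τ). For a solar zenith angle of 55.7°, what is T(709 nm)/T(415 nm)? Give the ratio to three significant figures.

1.60

Airmass: sec 55.7° = 1.7745.
τ(709 nm) = 0.0907 × (560/709)⁴ × 1.7745 = 0.0907 × 0.3892 × 1.7745 = 0.0626.
τ(415 nm) = 0.0907 × (560/415)⁴ × 1.7745 = 0.0907 × 3.3156 × 1.7745 = 0.5336.
T(709)/T(415) = exp(τ_B − τ_A) = exp(0.4710) = 1.6016.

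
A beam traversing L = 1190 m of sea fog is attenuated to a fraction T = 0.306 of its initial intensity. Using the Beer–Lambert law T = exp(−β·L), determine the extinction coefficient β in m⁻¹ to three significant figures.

0.000995 m⁻¹

Beer–Lambert: T = exp(−βL) ⇒ β = −ln(T)/L = −ln(0.306)/1190 = 1.1842/1190 = 0.0009951 m⁻¹.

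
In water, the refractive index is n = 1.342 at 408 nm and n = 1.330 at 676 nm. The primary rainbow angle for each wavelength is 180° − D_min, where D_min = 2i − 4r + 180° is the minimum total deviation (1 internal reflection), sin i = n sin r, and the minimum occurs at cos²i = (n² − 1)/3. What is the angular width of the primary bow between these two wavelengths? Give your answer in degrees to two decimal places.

At 408 nm (n = 1.342): cos²i = 0.26699 → i = 58.888°, r = 39.641°, D_min = 139.213°, rainbow angle = 40.787°.
At 676 nm (n = 1.330): cos²i = 0.25630 → i = 59.585°, r = 40.422°, D_min = 137.484°, rainbow angle = 42.516°.
Angular width = |40.787° − 42.516°| = 1.729°.

1.73°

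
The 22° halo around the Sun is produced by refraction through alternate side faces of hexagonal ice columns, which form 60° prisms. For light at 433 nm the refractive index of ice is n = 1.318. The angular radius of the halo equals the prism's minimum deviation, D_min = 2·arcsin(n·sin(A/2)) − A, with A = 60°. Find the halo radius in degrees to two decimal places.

n·sin(A/2) = 1.318 × sin 30° = 1.318 × 0.5000 = 0.6590.
D_min = 2·arcsin(0.6590) − 60° = 2 × 41.224° − 60° = 22.447°.

22.45°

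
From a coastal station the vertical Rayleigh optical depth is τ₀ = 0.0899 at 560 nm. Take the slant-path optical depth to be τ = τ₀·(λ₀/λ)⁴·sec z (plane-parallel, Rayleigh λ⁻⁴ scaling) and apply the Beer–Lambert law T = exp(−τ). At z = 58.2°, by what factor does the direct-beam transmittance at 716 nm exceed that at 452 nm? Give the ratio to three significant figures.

1.40

Airmass: sec 58.2° = 1.8977.
τ(716 nm) = 0.0899 × (560/716)⁴ × 1.8977 = 0.0899 × 0.3742 × 1.8977 = 0.0638.
τ(452 nm) = 0.0899 × (560/452)⁴ × 1.8977 = 0.0899 × 2.3561 × 1.8977 = 0.4020.
T(716)/T(452) = exp(τ_B − τ_A) = exp(0.3381) = 1.4023.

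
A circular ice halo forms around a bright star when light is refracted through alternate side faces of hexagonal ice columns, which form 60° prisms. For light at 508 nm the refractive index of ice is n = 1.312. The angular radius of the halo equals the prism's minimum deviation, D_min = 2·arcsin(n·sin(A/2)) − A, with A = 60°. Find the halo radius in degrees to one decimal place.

n·sin(A/2) = 1.312 × sin 30° = 1.312 × 0.5000 = 0.6560.
D_min = 2·arcsin(0.6560) − 60° = 2 × 40.996° − 60° = 21.991°.

22.0°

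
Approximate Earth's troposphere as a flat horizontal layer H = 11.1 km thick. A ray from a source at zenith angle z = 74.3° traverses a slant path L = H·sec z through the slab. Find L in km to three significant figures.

41.0 km

sec z = 1/cos 74.3° = 3.6955.
L = 11.1 × 3.6955 = 41.020 km.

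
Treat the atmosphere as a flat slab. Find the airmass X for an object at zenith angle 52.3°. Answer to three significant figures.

1.64

X = sec z = 1/cos 52.3° = 1/0.6115 = 1.6353.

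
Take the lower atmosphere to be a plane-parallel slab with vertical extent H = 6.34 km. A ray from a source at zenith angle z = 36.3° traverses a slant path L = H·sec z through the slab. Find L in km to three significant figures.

7.87 km

sec z = 1/cos 36.3° = 1.2408.
L = 6.34 × 1.2408 = 7.867 km.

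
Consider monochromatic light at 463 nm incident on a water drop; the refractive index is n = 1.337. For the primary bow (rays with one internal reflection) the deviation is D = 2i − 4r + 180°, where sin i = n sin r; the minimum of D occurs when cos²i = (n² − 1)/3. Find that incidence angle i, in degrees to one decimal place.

cos²i = (1.337² − 1)/3 = (1.78757 − 1)/3 = 0.26252.
cos i = 0.51237, so i = 59.178°.

59.2°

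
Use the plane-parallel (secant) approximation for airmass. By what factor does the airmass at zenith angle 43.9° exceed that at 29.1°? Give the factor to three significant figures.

1.21

X(43.9°)/X(29.1°) = sec 43.9° / sec 29.1° = cos 29.1° / cos 43.9° = 0.8738/0.7206 = 1.2126.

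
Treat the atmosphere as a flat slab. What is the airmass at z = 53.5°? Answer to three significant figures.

1.68

X = sec z = 1/cos 53.5° = 1/0.5948 = 1.6812.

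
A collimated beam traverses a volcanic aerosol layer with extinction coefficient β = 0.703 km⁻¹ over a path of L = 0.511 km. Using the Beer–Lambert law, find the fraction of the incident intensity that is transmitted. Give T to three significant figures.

0.698

τ = β·L = 0.703 × 0.511 = 0.3592.
T = exp(−0.3592) = 0.6982.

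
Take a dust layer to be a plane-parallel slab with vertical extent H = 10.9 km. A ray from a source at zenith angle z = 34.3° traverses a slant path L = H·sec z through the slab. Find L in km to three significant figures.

13.2 km

sec z = 1/cos 34.3° = 1.2105.
L = 10.9 × 1.2105 = 13.195 km.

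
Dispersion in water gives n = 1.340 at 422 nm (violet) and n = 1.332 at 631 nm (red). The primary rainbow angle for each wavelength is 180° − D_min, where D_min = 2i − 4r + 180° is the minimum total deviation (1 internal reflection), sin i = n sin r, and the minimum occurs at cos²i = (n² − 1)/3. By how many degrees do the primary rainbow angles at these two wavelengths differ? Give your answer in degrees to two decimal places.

1.15°

At 422 nm (n = 1.340): cos²i = 0.26520 → i = 59.004°, r = 39.770°, D_min = 138.929°, rainbow angle = 41.071°.
At 631 nm (n = 1.332): cos²i = 0.25807 → i = 59.469°, r = 40.290°, D_min = 137.776°, rainbow angle = 42.224°.
Angular width = |41.071° − 42.224°| = 1.153°.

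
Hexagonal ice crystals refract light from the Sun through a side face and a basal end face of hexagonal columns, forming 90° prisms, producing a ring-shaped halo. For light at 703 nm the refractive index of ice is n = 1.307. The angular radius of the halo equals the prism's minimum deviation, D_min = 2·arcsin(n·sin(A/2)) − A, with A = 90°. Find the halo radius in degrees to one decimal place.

n·sin(A/2) = 1.307 × sin 45° = 1.307 × 0.7071 = 0.9242.
D_min = 2·arcsin(0.9242) − 90° = 2 × 67.546° − 90° = 45.093°.

45.1°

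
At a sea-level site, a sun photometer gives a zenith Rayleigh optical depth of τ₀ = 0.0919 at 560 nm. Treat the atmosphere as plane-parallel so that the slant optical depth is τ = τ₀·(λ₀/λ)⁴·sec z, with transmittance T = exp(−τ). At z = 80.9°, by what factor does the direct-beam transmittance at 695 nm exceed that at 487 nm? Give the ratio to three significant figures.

Airmass: sec 80.9° = 6.3228.
τ(695 nm) = 0.0919 × (560/695)⁴ × 6.3228 = 0.0919 × 0.4215 × 6.3228 = 0.2449.
τ(487 nm) = 0.0919 × (560/487)⁴ × 6.3228 = 0.0919 × 1.7484 × 6.3228 = 1.0159.
T(695)/T(487) = exp(τ_B − τ_A) = exp(0.7710) = 2.1619.

2.16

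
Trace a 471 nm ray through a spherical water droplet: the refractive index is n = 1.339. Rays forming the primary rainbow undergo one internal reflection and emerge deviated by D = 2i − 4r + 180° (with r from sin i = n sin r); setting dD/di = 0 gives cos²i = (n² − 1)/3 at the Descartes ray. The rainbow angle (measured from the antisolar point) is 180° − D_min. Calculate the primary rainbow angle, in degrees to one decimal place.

cos²i = (1.79292 − 1)/3 = 0.26431; i = arccos(0.51411) = 59.062°.
sin r = sin 59.062°/1.339 = 0.64057; r = 39.834°.
D_min = 2·59.062° − 4·39.834° + 180° = 138.786°.
Rainbow angle = 180° − D_min = 41.214°.

41.2°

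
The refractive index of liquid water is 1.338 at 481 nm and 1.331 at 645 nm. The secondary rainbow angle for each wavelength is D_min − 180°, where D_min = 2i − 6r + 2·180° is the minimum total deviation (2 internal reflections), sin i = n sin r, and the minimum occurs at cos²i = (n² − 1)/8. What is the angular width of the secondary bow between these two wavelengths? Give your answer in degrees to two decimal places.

At 481 nm (n = 1.338): cos²i = 0.09878 → i = 71.682°, r = 45.195°, D_min = 232.193°, rainbow angle = 52.193°.
At 645 nm (n = 1.331): cos²i = 0.09645 → i = 71.907°, r = 45.575°, D_min = 230.365°, rainbow angle = 50.365°.
Angular width = |52.193° − 50.365°| = 1.828°.

1.83°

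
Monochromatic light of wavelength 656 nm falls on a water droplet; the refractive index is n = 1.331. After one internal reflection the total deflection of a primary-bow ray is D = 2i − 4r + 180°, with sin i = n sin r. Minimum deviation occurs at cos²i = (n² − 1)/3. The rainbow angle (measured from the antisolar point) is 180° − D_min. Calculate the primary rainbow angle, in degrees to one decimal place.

cos²i = (1.77156 − 1)/3 = 0.25719; i = arccos(0.50714) = 59.527°.
sin r = sin 59.527°/1.331 = 0.64753; r = 40.356°.
D_min = 2·59.527° − 4·40.356° + 180° = 137.630°.
Rainbow angle = 180° − D_min = 42.370°.

42.4°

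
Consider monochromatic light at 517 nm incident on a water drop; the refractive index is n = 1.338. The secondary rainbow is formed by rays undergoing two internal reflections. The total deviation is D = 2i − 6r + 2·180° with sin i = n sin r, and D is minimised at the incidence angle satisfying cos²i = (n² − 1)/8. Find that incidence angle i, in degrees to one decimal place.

71.7°

cos²i = (1.338² − 1)/8 = (1.79024 − 1)/8 = 0.09878.
cos i = 0.31429, so i = 71.682°.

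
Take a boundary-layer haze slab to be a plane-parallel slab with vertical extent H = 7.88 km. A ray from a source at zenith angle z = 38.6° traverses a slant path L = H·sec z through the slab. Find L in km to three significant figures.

sec z = 1/cos 38.6° = 1.2796.
L = 7.88 × 1.2796 = 10.083 km.

10.1 km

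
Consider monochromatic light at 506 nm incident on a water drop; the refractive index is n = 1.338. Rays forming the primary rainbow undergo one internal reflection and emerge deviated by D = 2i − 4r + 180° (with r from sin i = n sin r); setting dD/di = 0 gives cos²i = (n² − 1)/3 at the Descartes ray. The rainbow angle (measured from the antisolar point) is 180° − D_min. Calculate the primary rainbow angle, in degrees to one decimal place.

cos²i = (1.79024 − 1)/3 = 0.26341; i = arccos(0.51324) = 59.120°.
sin r = sin 59.120°/1.338 = 0.64144; r = 39.899°.
D_min = 2·59.120° − 4·39.899° + 180° = 138.643°.
Rainbow angle = 180° − D_min = 41.357°.

41.4°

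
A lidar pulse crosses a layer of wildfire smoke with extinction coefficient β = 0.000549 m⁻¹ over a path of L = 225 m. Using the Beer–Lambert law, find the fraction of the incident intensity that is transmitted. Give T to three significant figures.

τ = β·L = 0.000549 × 225 = 0.1235.
T = exp(−0.1235) = 0.8838.

0.884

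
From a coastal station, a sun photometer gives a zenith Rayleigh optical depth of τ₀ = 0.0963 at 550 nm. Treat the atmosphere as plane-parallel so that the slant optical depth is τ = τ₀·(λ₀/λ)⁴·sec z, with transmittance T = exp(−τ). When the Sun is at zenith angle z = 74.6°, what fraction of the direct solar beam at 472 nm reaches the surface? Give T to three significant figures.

0.512

sec 74.6° = 3.7657.
τ = 0.0963 × (550/472)⁴ × 3.7657 = 0.0963 × 1.8437 × 3.7657 = 0.6686.
T = exp(−0.6686) = 0.5124.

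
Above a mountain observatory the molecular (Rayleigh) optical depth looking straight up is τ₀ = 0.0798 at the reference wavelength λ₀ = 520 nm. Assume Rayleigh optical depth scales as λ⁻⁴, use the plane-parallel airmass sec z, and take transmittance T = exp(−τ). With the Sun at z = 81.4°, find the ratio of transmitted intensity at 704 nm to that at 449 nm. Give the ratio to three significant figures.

2.23

Airmass: sec 81.4° = 6.6874.
τ(704 nm) = 0.0798 × (520/704)⁴ × 6.6874 = 0.0798 × 0.2977 × 6.6874 = 0.1588.
τ(449 nm) = 0.0798 × (520/449)⁴ × 6.6874 = 0.0798 × 1.7990 × 6.6874 = 0.9600.
T(704)/T(449) = exp(τ_B − τ_A) = exp(0.8012) = 2.2282.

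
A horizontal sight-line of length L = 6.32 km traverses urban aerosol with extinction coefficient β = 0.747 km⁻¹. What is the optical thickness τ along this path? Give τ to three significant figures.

4.72

τ = β·L = 0.747 × 6.32 = 4.7210.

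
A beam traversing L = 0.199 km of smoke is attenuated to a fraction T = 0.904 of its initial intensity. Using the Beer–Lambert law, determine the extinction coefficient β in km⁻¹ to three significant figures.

0.507 km⁻¹

Beer–Lambert: T = exp(−βL) ⇒ β = −ln(T)/L = −ln(0.904)/0.199 = 0.1009/0.199 = 0.5072 km⁻¹.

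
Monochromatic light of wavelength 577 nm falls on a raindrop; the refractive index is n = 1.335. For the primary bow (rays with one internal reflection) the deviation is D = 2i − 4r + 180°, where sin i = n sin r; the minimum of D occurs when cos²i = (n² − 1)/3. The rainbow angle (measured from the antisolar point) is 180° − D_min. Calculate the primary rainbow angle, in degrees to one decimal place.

41.8°

cos²i = (1.78222 − 1)/3 = 0.26074; i = arccos(0.51063) = 59.294°.
sin r = sin 59.294°/1.335 = 0.64405; r = 40.094°.
D_min = 2·59.294° − 4·40.094° + 180° = 138.212°.
Rainbow angle = 180° − D_min = 41.788°.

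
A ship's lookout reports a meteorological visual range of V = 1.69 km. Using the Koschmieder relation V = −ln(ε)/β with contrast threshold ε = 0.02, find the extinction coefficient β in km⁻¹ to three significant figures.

β = −ln(0.02) / V = 3.912 / 1.69 = 2.3148 km⁻¹.

2.31 km⁻¹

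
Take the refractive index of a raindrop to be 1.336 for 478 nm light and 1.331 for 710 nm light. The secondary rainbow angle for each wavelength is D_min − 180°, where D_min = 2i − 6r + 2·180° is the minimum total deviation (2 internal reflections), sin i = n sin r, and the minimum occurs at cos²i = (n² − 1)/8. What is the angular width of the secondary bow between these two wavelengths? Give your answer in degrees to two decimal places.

1.31°

At 478 nm (n = 1.336): cos²i = 0.09811 → i = 71.746°, r = 45.303°, D_min = 231.674°, rainbow angle = 51.674°.
At 710 nm (n = 1.331): cos²i = 0.09645 → i = 71.907°, r = 45.575°, D_min = 230.365°, rainbow angle = 50.365°.
Angular width = |51.674° − 50.365°| = 1.309°.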